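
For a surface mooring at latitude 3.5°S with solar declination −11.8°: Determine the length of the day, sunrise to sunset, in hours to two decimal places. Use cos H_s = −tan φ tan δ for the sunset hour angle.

−tan φ tan δ = −(-0.0612)(-0.2089) = -0.0128; H_s = arccos(-0.0128) = 90.73°.
Day length = 2 H_s / 15° h⁻¹ = 181.46° / 15 = 12.097 h.

12.10 hours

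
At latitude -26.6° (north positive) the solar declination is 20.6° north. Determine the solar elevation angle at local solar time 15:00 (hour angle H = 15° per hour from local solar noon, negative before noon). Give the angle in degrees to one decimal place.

Hour angle H = 15° × (15 − 12) = 45.00°.
With φ = -26.6°, δ = 20.6°, H = 45.00°: sin φ sin δ = -0.1575, cos φ cos δ cos H = 0.5918, so cos θ_z = 0.4343.
θ_z = arccos(0.4343) = 64.26°, so the elevation is 90° − 64.26° = 25.74°.

25.7°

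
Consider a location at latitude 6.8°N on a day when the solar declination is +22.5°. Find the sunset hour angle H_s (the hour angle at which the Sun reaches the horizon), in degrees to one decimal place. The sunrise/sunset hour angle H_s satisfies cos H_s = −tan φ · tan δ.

92.8°

−tan φ tan δ = −(0.1192)(0.4142) = -0.0494; H_s = arccos(-0.0494) = 92.83°.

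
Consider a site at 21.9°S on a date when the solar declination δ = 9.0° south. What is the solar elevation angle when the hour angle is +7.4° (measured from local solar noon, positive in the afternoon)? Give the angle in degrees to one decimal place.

75.3°

With φ = -21.9°, δ = -9.0°, H = 7.40°: sin φ sin δ = 0.0583, cos φ cos δ cos H = 0.9088, so cos θ_z = 0.9671.
θ_z = arccos(0.9671) = 14.74°, so the elevation is 90° − 14.74° = 75.26°.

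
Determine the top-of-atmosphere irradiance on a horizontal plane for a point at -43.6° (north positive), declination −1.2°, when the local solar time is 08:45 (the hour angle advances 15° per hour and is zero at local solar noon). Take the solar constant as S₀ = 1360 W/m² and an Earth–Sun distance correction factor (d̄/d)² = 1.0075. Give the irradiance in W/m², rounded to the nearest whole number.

674 W/m²

Hour angle H = 15° × (8.75 − 12) = -48.75°.
With φ = -43.6°, δ = -1.2°, H = -48.75°: sin φ sin δ = 0.0144, cos φ cos δ cos H = 0.4774, so cos θ_z = 0.4918.
Top-of-atmosphere irradiance = S₀ (d̄/d)² cos θ_z = 1360 × 1.0075 × 0.4918 = 673.86 W/m².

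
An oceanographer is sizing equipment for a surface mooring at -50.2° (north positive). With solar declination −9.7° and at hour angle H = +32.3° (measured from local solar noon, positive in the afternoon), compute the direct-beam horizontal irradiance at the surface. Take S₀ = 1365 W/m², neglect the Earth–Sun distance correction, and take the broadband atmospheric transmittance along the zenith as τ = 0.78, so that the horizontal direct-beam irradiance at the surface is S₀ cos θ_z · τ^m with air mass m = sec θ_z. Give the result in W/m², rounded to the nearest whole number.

cos θ_z = sin φ sin δ + cos φ cos δ cos H = (-0.7683)(-0.1685) + (0.6401)(0.9857)(0.8453) = 0.6628.
Air mass m = 1/cos θ_z = 1/0.6628 = 1.509; τ^m = 0.78^1.509 = 0.6873.
Surface direct beam = 1365 × 0.6628 × 0.6873 = 621.82 W/m².

622 W/m²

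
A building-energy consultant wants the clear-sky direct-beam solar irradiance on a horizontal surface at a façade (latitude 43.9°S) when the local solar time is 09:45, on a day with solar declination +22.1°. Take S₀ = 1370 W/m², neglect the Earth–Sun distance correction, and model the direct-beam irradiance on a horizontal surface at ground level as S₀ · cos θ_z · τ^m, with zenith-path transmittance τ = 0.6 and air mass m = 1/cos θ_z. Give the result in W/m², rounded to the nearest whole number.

Hour angle H = 15° × (9.75 − 12) = -33.75°.
cos θ_z = sin(-43.9°) sin(22.1°) + cos(-43.9°) cos(22.1°) cos(-33.75°) = -0.2609 + 0.5551 = 0.2942.
Air mass m = 1/cos θ_z = 1/0.2942 = 3.399; τ^m = 0.6^3.399 = 0.1762.
Surface direct beam = 1370 × 0.2942 × 0.1762 = 71.02 W/m².

71 W/m²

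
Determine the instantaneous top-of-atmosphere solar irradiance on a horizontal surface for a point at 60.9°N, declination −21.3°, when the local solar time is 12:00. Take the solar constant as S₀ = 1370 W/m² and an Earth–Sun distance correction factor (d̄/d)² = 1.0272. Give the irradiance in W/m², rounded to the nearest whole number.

Hour angle H = 15° × (12 − 12) = 0.00°.
With φ = 60.9°, δ = -21.3°, H = 0.00°: sin φ sin δ = -0.3174, cos φ cos δ cos H = 0.4531, so cos θ_z = 0.1357.
Top-of-atmosphere irradiance = S₀ (d̄/d)² cos θ_z = 1370 × 1.0272 × 0.1357 = 190.97 W/m².

191 W/m²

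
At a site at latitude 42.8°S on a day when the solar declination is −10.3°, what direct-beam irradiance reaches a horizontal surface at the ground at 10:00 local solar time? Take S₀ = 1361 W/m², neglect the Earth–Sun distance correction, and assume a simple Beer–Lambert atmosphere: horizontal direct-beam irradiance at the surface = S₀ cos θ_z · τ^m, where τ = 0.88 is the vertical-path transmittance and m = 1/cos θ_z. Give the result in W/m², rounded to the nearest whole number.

Hour angle H = 15° × (10 − 12) = -30.00°.
cos θ_z = sin(-42.8°) sin(-10.3°) + cos(-42.8°) cos(-10.3°) cos(-30.00°) = 0.1215 + 0.6252 = 0.7467.
Air mass m = 1/cos θ_z = 1/0.7467 = 1.339; τ^m = 0.88^1.339 = 0.8427.
Surface direct beam = 1361 × 0.7467 × 0.8427 = 856.40 W/m².

856 W/m²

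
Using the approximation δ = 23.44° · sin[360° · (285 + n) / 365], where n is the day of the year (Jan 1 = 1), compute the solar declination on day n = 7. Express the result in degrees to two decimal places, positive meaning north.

360 × (285 + 7) / 365 = 288.000°; sin(288.000°) = -0.9511.
δ = 23.44 × -0.9511 = -22.294° ≈ -22.29°.

-22.29°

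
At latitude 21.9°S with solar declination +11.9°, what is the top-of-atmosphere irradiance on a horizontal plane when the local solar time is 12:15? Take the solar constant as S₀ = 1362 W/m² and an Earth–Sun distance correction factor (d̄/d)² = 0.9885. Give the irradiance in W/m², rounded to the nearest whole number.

1116 W/m²

Hour angle H = 15° × (12.25 − 12) = 3.75°.
cos θ_z = sin φ sin δ + cos φ cos δ cos H = (-0.3730)(0.2062) + (0.9278)(0.9785)(0.9979) = 0.8290.
Top-of-atmosphere irradiance = S₀ (d̄/d)² cos θ_z = 1362 × 0.9885 × 0.8290 = 1116.11 W/m².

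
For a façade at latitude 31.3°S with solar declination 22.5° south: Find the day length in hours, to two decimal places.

The sunset hour angle satisfies cos H_s = −tan φ tan δ = -0.2518, giving H_s = 104.58°.
Day length = 2 H_s / 15° h⁻¹ = 209.16° / 15 = 13.944 h.

13.94 hours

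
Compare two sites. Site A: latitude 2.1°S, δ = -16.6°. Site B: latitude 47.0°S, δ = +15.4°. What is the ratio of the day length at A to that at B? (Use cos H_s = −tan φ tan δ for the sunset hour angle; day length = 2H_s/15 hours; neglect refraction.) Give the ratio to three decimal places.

1.245

A: H_s = arccos(−tan -2.1° · tan -16.6°) = 90.63°, so 2H_s/15 = 12.0840 h.
B: H_s = arccos(−tan -47.0° · tan 15.4°) = 72.82°, so 2H_s/15 = 9.7093 h.
Ratio A/B = 12.0840 / 9.7093 = 1.2446.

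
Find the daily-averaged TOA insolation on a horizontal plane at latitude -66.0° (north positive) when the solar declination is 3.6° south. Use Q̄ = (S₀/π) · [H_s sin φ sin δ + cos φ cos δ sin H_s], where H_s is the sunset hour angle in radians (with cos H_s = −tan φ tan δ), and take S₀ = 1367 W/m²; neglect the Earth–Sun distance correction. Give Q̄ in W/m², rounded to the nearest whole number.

The sunset hour angle satisfies cos H_s = −tan φ tan δ = -0.1413, giving H_s = 98.12°. In radians, H_s = 1.7125.
H_s sin φ sin δ = 1.7125 × -0.9135 × -0.0628 = 0.0982.
cos φ cos δ sin H_s = 0.4067 × 0.9980 × 0.9900 = 0.4018.
Q̄ = (1367/π) × (0.0982 + 0.4018) = 435.13 × 0.5000 = 217.56 W/m².

218 W/m²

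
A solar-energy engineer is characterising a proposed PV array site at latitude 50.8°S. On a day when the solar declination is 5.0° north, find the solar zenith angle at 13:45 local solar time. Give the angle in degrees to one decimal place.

60.2°

Hour angle H = 15° × (13.75 − 12) = 26.25°.
cos θ_z = sin(-50.8°) sin(5.0°) + cos(-50.8°) cos(5.0°) cos(26.25°) = -0.0675 + 0.5647 = 0.4972.
θ_z = arccos(0.4972) = 60.19°.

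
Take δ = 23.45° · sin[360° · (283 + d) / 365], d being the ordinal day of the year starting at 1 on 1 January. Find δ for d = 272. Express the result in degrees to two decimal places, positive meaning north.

-3.02°

360 × (283 + 272) / 365 = 547.397°; sin(547.397°) = -0.1287.
δ = 23.45 × -0.1287 = -3.018° ≈ -3.02°.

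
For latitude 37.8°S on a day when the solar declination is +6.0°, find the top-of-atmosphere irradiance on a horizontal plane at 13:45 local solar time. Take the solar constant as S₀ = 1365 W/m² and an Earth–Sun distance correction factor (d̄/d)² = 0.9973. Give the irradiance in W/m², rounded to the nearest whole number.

872 W/m²

Hour angle H = 15° × (13.75 − 12) = 26.25°.
With φ = -37.8°, δ = 6.0°, H = 26.25°: sin φ sin δ = -0.0641, cos φ cos δ cos H = 0.7048, so cos θ_z = 0.6407.
Top-of-atmosphere irradiance = S₀ (d̄/d)² cos θ_z = 1365 × 0.9973 × 0.6407 = 872.19 W/m².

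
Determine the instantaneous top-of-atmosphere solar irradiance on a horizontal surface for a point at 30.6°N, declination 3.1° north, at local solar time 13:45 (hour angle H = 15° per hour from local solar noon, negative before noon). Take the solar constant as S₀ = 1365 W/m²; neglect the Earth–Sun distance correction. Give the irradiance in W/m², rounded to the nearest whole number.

Hour angle H = 15° × (13.75 − 12) = 26.25°.
cos θ_z = sin φ sin δ + cos φ cos δ cos H = (0.5090)(0.0541) + (0.8607)(0.9985)(0.8969) = 0.7983.
Top-of-atmosphere irradiance = S₀ cos θ_z = 1365 × 0.7983 = 1089.68 W/m².

1090 W/m²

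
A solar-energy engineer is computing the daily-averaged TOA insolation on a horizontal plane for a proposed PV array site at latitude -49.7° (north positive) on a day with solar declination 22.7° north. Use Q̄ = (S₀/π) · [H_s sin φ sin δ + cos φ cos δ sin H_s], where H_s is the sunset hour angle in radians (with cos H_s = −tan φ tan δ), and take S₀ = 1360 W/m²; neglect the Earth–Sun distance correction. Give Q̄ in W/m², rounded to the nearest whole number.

90 W/m²

The sunset hour angle satisfies cos H_s = −tan φ tan δ = 0.4933, giving H_s = 60.44°. In radians, H_s = 1.0549.
H_s sin φ sin δ = 1.0549 × -0.7627 × 0.3859 = -0.3105.
cos φ cos δ sin H_s = 0.6468 × 0.9225 × 0.8699 = 0.5190.
Q̄ = (1360/π) × (-0.3105 + 0.5190) = 432.90 × 0.2085 = 90.26 W/m².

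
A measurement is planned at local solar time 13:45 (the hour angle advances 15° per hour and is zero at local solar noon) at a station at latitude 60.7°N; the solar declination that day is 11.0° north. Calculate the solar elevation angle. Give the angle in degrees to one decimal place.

36.7°

Hour angle H = 15° × (13.75 − 12) = 26.25°.
cos θ_z = sin(60.7°) sin(11.0°) + cos(60.7°) cos(11.0°) cos(26.25°) = 0.1664 + 0.4308 = 0.5972.
θ_z = arccos(0.5972) = 53.33°, so the elevation is 90° − 53.33° = 36.67°.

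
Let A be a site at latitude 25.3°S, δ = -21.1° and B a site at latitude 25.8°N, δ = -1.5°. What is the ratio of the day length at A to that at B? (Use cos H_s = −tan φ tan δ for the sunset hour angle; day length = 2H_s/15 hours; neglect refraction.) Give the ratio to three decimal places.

A: H_s = arccos(−tan -25.3° · tan -21.1°) = 100.51°, so 2H_s/15 = 13.4013 h.
B: H_s = arccos(−tan 25.8° · tan -1.5°) = 89.27°, so 2H_s/15 = 11.9027 h.
Ratio A/B = 13.4013 / 11.9027 = 1.1259.

1.126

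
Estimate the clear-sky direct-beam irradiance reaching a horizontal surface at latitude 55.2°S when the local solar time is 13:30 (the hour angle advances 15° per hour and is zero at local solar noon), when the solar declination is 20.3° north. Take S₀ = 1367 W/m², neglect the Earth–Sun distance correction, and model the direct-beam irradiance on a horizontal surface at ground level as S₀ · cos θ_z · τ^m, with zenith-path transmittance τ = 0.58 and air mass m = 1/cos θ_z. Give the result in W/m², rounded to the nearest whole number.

Hour angle H = 15° × (13.5 − 12) = 22.50°.
cos θ_z = sin φ sin δ + cos φ cos δ cos H = (-0.8211)(0.3469) + (0.5707)(0.9379)(0.9239) = 0.2097.
Air mass m = 1/cos θ_z = 1/0.2097 = 4.769; τ^m = 0.58^4.769 = 0.0744.
Surface direct beam = 1367 × 0.2097 × 0.0744 = 21.33 W/m².

21 W/m²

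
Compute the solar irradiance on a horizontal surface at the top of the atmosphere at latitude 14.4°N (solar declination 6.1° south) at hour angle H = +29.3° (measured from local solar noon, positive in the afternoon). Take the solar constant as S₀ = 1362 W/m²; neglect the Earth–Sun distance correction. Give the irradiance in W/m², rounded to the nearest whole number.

cos θ_z = sin(14.4°) sin(-6.1°) + cos(14.4°) cos(-6.1°) cos(29.30°) = -0.0264 + 0.8399 = 0.8135.
Top-of-atmosphere irradiance = S₀ cos θ_z = 1362 × 0.8135 = 1107.99 W/m².

1108 W/m²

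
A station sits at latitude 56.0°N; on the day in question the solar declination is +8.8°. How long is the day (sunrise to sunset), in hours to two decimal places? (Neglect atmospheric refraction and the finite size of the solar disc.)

The sunset hour angle satisfies cos H_s = −tan φ tan δ = -0.2295, giving H_s = 103.27°.
Day length = 2 H_s / 15° h⁻¹ = 206.54° / 15 = 13.769 h.

13.77 hours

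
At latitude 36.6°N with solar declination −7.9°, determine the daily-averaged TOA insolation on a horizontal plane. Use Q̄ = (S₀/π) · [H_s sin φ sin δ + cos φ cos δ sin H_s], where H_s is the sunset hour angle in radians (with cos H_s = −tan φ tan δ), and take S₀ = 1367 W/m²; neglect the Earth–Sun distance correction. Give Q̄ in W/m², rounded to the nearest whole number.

The sunset hour angle satisfies cos H_s = −tan φ tan δ = 0.1031, giving H_s = 84.08°. In radians, H_s = 1.4675.
H_s sin φ sin δ = 1.4675 × 0.5962 × -0.1374 = -0.1202.
cos φ cos δ sin H_s = 0.8028 × 0.9905 × 0.9947 = 0.7910.
Q̄ = (1367/π) × (-0.1202 + 0.7910) = 435.13 × 0.6708 = 291.89 W/m².

292 W/m²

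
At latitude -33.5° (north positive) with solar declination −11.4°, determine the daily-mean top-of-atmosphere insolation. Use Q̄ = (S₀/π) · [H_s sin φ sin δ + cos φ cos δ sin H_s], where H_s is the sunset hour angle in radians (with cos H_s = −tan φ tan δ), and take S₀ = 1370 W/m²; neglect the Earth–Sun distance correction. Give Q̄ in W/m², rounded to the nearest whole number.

The sunset hour angle satisfies cos H_s = −tan φ tan δ = -0.1335, giving H_s = 97.67°. In radians, H_s = 1.7047.
H_s sin φ sin δ = 1.7047 × -0.5519 × -0.1977 = 0.1860.
cos φ cos δ sin H_s = 0.8339 × 0.9803 × 0.9910 = 0.8101.
Q̄ = (1370/π) × (0.1860 + 0.8101) = 436.08 × 0.9961 = 434.38 W/m².

434 W/m²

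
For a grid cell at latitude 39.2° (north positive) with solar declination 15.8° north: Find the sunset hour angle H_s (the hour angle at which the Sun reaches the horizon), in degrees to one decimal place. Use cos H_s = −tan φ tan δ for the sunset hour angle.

103.3°

The sunset hour angle satisfies cos H_s = −tan φ tan δ = -0.2308, giving H_s = 103.34°.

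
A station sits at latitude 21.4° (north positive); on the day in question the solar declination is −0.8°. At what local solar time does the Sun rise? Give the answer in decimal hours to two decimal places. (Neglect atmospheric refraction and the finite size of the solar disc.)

−tan φ tan δ = −(0.3919)(-0.0140) = 0.0055; H_s = arccos(0.0055) = 89.68°.
Sunrise is at 12 − H_s/15 = 12 − 5.979 = 6.021 h local solar time.

6.02 h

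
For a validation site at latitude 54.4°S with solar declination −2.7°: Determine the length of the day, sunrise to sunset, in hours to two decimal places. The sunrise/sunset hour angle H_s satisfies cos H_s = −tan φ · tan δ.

The sunset hour angle satisfies cos H_s = −tan φ tan δ = -0.0659, giving H_s = 93.78°.
Day length = 2 H_s / 15° h⁻¹ = 187.56° / 15 = 12.504 h.

12.50 hours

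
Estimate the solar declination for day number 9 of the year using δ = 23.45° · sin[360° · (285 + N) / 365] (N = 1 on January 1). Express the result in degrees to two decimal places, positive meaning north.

-22.04°

360 × (285 + 9) / 365 = 289.973°; sin(289.973°) = -0.9399.
δ = 23.45 × -0.9399 = -22.041° ≈ -22.04°.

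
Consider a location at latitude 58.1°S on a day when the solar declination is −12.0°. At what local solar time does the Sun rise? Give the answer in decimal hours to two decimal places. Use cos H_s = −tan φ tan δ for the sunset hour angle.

4.67 h

−tan φ tan δ = −(-1.6066)(-0.2126) = -0.3416; H_s = arccos(-0.3416) = 109.97°.
Sunrise is at 12 − H_s/15 = 12 − 7.331 = 4.669 h local solar time.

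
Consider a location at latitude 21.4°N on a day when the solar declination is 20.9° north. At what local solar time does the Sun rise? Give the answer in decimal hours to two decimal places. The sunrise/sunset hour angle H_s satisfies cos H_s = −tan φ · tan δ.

5.43 h

−tan φ tan δ = −(0.3919)(0.3819) = -0.1497; H_s = arccos(-0.1497) = 98.61°.
Sunrise is at 12 − H_s/15 = 12 − 6.574 = 5.426 h local solar time.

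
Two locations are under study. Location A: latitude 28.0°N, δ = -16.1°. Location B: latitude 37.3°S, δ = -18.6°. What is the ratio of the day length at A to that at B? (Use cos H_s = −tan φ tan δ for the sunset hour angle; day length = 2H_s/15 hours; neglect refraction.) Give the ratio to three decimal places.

0.774

A: H_s = arccos(−tan 28.0° · tan -16.1°) = 81.17°, so 2H_s/15 = 10.8227 h.
B: H_s = arccos(−tan -37.3° · tan -18.6°) = 104.85°, so 2H_s/15 = 13.9800 h.
Ratio A/B = 10.8227 / 13.9800 = 0.7742.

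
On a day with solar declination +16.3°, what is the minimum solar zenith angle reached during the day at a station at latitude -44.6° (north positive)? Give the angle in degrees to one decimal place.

60.9°

At local solar noon the hour angle is zero, so the zenith angle is |φ − δ| = |-44.6° − (16.3°)| = 60.9°.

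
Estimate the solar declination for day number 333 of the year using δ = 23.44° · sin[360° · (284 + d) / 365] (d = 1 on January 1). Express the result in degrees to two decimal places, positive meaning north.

360 × (284 + 333) / 365 = 608.548°; sin(608.548°) = -0.9307.
δ = 23.44 × -0.9307 = -21.816° ≈ -21.82°.

-21.82°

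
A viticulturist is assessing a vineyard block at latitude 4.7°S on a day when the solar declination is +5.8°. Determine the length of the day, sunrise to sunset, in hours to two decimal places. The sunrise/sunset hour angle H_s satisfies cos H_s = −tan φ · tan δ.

11.94 hours

cos H_s = −tan(-4.7°) · tan(5.8°) = 0.0084, so H_s = arccos(0.0084) = 89.52°.
Day length = 2 H_s / 15° h⁻¹ = 179.04° / 15 = 11.936 h.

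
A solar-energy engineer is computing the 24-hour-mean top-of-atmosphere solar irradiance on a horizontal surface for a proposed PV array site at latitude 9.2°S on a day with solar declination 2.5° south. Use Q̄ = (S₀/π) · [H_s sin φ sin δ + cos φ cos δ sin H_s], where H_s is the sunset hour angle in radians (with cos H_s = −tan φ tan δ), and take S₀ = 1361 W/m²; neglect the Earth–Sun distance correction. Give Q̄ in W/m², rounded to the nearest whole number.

432 W/m²

cos H_s = −tan(-9.2°) · tan(-2.5°) = -0.0071, so H_s = arccos(-0.0071) = 90.41°. In radians, H_s = 1.5780.
H_s sin φ sin δ = 1.5780 × -0.1599 × -0.0436 = 0.0110.
cos φ cos δ sin H_s = 0.9871 × 0.9990 × 1.0000 = 0.9861.
Q̄ = (1361/π) × (0.0110 + 0.9861) = 433.22 × 0.9971 = 431.96 W/m².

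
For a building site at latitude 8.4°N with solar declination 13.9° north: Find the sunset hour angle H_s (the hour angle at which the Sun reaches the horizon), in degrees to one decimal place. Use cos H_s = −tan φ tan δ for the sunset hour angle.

92.1°

−tan φ tan δ = −(0.1477)(0.2475) = -0.0366; H_s = arccos(-0.0366) = 92.10°.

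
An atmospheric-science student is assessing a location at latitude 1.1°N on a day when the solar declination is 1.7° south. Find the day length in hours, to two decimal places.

−tan φ tan δ = −(0.0192)(-0.0297) = 0.0006; H_s = arccos(0.0006) = 89.97°.
Day length = 2 H_s / 15° h⁻¹ = 179.94° / 15 = 11.996 h.

12.00 hours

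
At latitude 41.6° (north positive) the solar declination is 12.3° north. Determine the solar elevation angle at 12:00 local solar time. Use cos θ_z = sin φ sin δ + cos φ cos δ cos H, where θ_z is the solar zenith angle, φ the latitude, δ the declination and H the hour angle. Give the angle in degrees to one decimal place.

Hour angle H = 15° × (12 − 12) = 0.00°.
With φ = 41.6°, δ = 12.3°, H = 0.00°: sin φ sin δ = 0.1414, cos φ cos δ cos H = 0.7306, so cos θ_z = 0.8720.
θ_z = arccos(0.8720) = 29.31°, so the elevation is 90° − 29.31° = 60.69°.

60.7°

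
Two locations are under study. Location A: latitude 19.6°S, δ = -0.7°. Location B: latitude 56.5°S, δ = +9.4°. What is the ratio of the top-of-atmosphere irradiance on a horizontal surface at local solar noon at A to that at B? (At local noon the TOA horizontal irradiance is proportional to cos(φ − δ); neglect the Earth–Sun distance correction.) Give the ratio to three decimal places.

A: cos θ_z = cos(-19.6° − (-0.7°)) = 0.9461.
B: cos θ_z = cos(-56.5° − (9.4°)) = 0.4083.
Ratio A/B = 0.9461 / 0.4083 = 2.3172.

2.317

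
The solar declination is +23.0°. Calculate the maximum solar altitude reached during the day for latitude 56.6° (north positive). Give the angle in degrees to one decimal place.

56.4°

At local solar noon the hour angle is zero, so the elevation is 90° − |φ − δ| = 90° − |56.6° − (23.0°)| = 90° − 33.6° = 56.4°.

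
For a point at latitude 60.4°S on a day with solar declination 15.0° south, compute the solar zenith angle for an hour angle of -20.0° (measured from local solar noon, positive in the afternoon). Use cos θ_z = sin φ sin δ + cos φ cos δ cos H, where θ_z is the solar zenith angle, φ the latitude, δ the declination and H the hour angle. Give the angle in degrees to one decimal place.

With φ = -60.4°, δ = -15.0°, H = -20.00°: sin φ sin δ = 0.2250, cos φ cos δ cos H = 0.4483, so cos θ_z = 0.6733.
θ_z = arccos(0.6733) = 47.68°.

47.7°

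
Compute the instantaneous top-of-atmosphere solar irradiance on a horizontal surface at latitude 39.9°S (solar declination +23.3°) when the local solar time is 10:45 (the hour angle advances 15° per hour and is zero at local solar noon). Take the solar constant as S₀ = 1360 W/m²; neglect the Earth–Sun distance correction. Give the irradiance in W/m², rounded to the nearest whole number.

Hour angle H = 15° × (10.75 − 12) = -18.75°.
cos θ_z = sin(-39.9°) sin(23.3°) + cos(-39.9°) cos(23.3°) cos(-18.75°) = -0.2537 + 0.6672 = 0.4135.
Top-of-atmosphere irradiance = S₀ cos θ_z = 1360 × 0.4135 = 562.36 W/m².

562 W/m²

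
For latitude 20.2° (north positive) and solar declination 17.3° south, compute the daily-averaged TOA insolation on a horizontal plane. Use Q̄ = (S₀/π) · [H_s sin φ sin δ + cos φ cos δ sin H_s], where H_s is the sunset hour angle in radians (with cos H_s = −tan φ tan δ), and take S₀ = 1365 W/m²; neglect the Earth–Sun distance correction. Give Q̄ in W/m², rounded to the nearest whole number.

The sunset hour angle satisfies cos H_s = −tan φ tan δ = 0.1146, giving H_s = 83.42°. In radians, H_s = 1.4560.
H_s sin φ sin δ = 1.4560 × 0.3453 × -0.2974 = -0.1495.
cos φ cos δ sin H_s = 0.9385 × 0.9548 × 0.9934 = 0.8902.
Q̄ = (1365/π) × (-0.1495 + 0.8902) = 434.49 × 0.7407 = 321.83 W/m².

322 W/m²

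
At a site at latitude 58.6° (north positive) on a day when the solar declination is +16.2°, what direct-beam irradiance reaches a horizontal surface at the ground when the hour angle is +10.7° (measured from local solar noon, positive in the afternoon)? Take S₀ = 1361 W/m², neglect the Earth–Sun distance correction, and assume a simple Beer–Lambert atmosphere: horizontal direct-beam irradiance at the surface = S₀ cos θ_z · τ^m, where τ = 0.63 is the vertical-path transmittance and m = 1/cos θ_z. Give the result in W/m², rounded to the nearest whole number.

cos θ_z = sin φ sin δ + cos φ cos δ cos H = (0.8536)(0.2790) + (0.5210)(0.9603)(0.9826) = 0.7298.
Air mass m = 1/cos θ_z = 1/0.7298 = 1.370; τ^m = 0.63^1.370 = 0.5310.
Surface direct beam = 1361 × 0.7298 × 0.5310 = 527.42 W/m².

527 W/m²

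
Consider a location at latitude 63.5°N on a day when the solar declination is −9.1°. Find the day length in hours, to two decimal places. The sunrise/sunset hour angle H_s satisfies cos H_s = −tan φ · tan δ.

9.50 hours

The sunset hour angle satisfies cos H_s = −tan φ tan δ = 0.3213, giving H_s = 71.26°.
Day length = 2 H_s / 15° h⁻¹ = 142.52° / 15 = 9.501 h.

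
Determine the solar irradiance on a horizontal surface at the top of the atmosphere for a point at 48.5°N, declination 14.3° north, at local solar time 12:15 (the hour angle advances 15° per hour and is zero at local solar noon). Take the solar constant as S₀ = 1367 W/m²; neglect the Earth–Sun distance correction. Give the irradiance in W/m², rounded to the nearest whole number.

Hour angle H = 15° × (12.25 − 12) = 3.75°.
With φ = 48.5°, δ = 14.3°, H = 3.75°: sin φ sin δ = 0.1850, cos φ cos δ cos H = 0.6407, so cos θ_z = 0.8257.
Top-of-atmosphere irradiance = S₀ cos θ_z = 1367 × 0.8257 = 1128.73 W/m².

1129 W/m²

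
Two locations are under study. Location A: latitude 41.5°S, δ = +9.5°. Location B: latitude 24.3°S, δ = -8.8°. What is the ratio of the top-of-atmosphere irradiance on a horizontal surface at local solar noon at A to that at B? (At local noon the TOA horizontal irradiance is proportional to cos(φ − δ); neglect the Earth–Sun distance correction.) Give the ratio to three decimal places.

0.653

A: cos θ_z = cos(-41.5° − (9.5°)) = 0.6293.
B: cos θ_z = cos(-24.3° − (-8.8°)) = 0.9636.
Ratio A/B = 0.6293 / 0.9636 = 0.6531.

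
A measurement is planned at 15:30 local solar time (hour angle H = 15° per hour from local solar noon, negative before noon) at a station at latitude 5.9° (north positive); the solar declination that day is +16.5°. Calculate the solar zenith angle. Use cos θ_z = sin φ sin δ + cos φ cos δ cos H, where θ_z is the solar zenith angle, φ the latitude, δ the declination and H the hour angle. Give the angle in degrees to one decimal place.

52.4°

Hour angle H = 15° × (15.5 − 12) = 52.50°.
cos θ_z = sin φ sin δ + cos φ cos δ cos H = (0.1028)(0.2840) + (0.9947)(0.9588)(0.6088) = 0.6098.
θ_z = arccos(0.6098) = 52.42°.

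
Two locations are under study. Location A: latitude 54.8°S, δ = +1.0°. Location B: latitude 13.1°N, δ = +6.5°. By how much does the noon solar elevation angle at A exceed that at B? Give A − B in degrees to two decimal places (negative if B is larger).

-49.20°

A: 90° − |-54.8 − (1.0)| = 34.20°.
B: 90° − |13.1 − (6.5)| = 83.40°.
A − B = 34.20 − 83.40 = -49.20°.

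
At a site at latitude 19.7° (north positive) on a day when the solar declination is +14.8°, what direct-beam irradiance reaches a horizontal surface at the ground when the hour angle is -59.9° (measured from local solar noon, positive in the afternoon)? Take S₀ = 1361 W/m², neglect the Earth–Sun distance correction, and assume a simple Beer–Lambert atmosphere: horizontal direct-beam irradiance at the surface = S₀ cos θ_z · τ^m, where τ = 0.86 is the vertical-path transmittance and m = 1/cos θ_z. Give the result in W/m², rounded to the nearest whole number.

559 W/m²

cos θ_z = sin φ sin δ + cos φ cos δ cos H = (0.3371)(0.2554) + (0.9415)(0.9668)(0.5015) = 0.5426.
Air mass m = 1/cos θ_z = 1/0.5426 = 1.843; τ^m = 0.86^1.843 = 0.7573.
Surface direct beam = 1361 × 0.5426 × 0.7573 = 559.25 W/m².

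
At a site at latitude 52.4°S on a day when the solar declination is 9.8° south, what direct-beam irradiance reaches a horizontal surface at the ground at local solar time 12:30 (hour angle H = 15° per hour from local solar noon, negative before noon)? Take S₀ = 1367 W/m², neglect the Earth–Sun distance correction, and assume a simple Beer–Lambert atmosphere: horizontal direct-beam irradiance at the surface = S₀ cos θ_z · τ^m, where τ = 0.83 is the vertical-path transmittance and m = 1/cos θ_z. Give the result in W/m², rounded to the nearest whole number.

Hour angle H = 15° × (12.5 − 12) = 7.50°.
With φ = -52.4°, δ = -9.8°, H = 7.50°: sin φ sin δ = 0.1349, cos φ cos δ cos H = 0.5961, so cos θ_z = 0.7310.
Air mass m = 1/cos θ_z = 1/0.7310 = 1.368; τ^m = 0.83^1.368 = 0.7750.
Surface direct beam = 1367 × 0.7310 × 0.7750 = 774.44 W/m².

774 W/m²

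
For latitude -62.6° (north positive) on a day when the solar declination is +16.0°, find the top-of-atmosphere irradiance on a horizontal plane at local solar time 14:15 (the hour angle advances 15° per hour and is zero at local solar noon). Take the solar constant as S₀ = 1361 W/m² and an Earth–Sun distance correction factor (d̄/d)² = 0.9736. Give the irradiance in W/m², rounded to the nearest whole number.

163 W/m²

Hour angle H = 15° × (14.25 − 12) = 33.75°.
cos θ_z = sin(-62.6°) sin(16.0°) + cos(-62.6°) cos(16.0°) cos(33.75°) = -0.2447 + 0.3678 = 0.1231.
Top-of-atmosphere irradiance = S₀ (d̄/d)² cos θ_z = 1361 × 0.9736 × 0.1231 = 163.12 W/m².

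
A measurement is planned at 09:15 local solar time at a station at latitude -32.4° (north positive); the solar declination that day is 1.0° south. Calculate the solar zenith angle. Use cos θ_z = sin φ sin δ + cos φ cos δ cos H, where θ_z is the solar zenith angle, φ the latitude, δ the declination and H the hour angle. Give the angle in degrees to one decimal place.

Hour angle H = 15° × (9.25 − 12) = -41.25°.
cos θ_z = sin φ sin δ + cos φ cos δ cos H = (-0.5358)(-0.0175) + (0.8443)(0.9998)(0.7518) = 0.6440.
θ_z = arccos(0.6440) = 49.91°.

49.9°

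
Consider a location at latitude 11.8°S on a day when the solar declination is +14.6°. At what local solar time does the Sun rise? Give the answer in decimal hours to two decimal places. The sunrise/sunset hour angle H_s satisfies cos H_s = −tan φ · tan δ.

cos H_s = −tan(-11.8°) · tan(14.6°) = 0.0544, so H_s = arccos(0.0544) = 86.88°.
Sunrise is at 12 − H_s/15 = 12 − 5.792 = 6.208 h local solar time.

6.21 h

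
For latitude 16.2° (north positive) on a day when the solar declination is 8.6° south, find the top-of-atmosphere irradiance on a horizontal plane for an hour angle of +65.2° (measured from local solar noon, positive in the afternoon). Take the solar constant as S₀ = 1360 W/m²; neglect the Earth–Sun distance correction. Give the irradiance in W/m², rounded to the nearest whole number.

485 W/m²

cos θ_z = sin(16.2°) sin(-8.6°) + cos(16.2°) cos(-8.6°) cos(65.20°) = -0.0417 + 0.3983 = 0.3566.
Top-of-atmosphere irradiance = S₀ cos θ_z = 1360 × 0.3566 = 484.98 W/m².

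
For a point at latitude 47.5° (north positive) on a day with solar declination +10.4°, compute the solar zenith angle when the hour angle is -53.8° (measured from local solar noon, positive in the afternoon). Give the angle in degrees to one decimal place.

With φ = 47.5°, δ = 10.4°, H = -53.80°: sin φ sin δ = 0.1331, cos φ cos δ cos H = 0.3925, so cos θ_z = 0.5256.
θ_z = arccos(0.5256) = 58.29°.

58.3°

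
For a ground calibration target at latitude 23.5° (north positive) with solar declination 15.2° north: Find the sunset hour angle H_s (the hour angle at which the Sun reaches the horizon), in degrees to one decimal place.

96.8°

cos H_s = −tan(23.5°) · tan(15.2°) = -0.1181, so H_s = arccos(-0.1181) = 96.78°.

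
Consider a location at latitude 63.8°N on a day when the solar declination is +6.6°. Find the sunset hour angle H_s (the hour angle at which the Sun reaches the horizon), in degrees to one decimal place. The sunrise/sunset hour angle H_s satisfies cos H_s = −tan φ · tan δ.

103.6°

cos H_s = −tan(63.8°) · tan(6.6°) = -0.2351, so H_s = arccos(-0.2351) = 103.60°.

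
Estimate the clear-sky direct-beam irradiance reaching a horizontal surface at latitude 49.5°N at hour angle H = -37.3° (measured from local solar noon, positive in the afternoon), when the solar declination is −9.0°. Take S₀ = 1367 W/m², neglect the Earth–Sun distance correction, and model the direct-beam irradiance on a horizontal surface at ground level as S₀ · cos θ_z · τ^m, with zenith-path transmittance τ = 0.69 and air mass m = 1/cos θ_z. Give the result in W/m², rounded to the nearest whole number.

207 W/m²

cos θ_z = sin φ sin δ + cos φ cos δ cos H = (0.7604)(-0.1564) + (0.6494)(0.9877)(0.7955) = 0.3913.
Air mass m = 1/cos θ_z = 1/0.3913 = 2.556; τ^m = 0.69^2.556 = 0.3873.
Surface direct beam = 1367 × 0.3913 × 0.3873 = 207.17 W/m².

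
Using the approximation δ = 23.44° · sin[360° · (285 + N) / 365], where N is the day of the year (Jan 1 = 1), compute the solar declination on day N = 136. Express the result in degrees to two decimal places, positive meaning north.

+19.26°

360 × (285 + 136) / 365 = 415.233°; sin(415.233°) = 0.8215.
δ = 23.44 × 0.8215 = 19.256° ≈ +19.26°.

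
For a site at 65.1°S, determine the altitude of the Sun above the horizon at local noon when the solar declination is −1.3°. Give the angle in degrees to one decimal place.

At local solar noon the hour angle is zero, so the elevation is 90° − |φ − δ| = 90° − |-65.1° − (-1.3°)| = 90° − 63.8° = 26.2°.

26.2°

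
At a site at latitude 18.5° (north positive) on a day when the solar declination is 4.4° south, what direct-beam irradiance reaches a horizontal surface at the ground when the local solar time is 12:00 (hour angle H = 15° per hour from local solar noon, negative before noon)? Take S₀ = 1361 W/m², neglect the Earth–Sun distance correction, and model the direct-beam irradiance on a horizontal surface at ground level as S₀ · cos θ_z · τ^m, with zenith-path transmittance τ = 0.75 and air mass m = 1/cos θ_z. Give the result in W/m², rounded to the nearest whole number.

Hour angle H = 15° × (12 − 12) = 0.00°.
cos θ_z = sin φ sin δ + cos φ cos δ cos H = (0.3173)(-0.0767) + (0.9483)(0.9971)(1.0000) = 0.9212.
Air mass m = 1/cos θ_z = 1/0.9212 = 1.086; τ^m = 0.75^1.086 = 0.7317.
Surface direct beam = 1361 × 0.9212 × 0.7317 = 917.37 W/m².

917 W/m²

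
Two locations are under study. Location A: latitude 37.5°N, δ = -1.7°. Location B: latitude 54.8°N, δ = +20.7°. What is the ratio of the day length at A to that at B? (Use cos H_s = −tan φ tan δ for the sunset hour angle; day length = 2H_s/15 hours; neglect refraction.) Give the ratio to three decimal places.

0.725

A: H_s = arccos(−tan 37.5° · tan -1.7°) = 88.70°, so 2H_s/15 = 11.8267 h.
B: H_s = arccos(−tan 54.8° · tan 20.7°) = 122.39°, so 2H_s/15 = 16.3187 h.
Ratio A/B = 11.8267 / 16.3187 = 0.7247.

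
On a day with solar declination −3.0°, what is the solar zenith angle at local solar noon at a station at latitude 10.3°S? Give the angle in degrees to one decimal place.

At local solar noon the hour angle is zero, so the zenith angle is |φ − δ| = |-10.3° − (-3.0°)| = 7.3°.

7.3°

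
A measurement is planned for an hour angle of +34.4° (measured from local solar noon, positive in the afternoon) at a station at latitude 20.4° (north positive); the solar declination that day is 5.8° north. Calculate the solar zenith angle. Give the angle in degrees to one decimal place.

36.4°

With φ = 20.4°, δ = 5.8°, H = 34.40°: sin φ sin δ = 0.0352, cos φ cos δ cos H = 0.7694, so cos θ_z = 0.8046.
θ_z = arccos(0.8046) = 36.43°.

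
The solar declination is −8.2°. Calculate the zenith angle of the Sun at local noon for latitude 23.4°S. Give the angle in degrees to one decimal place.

At local solar noon the hour angle is zero, so the zenith angle is |φ − δ| = |-23.4° − (-8.2°)| = 15.2°.

15.2°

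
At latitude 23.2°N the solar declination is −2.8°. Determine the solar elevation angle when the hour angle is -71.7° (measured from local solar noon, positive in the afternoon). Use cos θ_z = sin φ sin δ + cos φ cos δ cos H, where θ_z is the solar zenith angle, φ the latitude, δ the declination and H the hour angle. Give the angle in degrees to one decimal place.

cos θ_z = sin φ sin δ + cos φ cos δ cos H = (0.3939)(-0.0488) + (0.9191)(0.9988)(0.3140) = 0.2690.
θ_z = arccos(0.2690) = 74.40°, so the elevation is 90° − 74.40° = 15.60°.

15.6°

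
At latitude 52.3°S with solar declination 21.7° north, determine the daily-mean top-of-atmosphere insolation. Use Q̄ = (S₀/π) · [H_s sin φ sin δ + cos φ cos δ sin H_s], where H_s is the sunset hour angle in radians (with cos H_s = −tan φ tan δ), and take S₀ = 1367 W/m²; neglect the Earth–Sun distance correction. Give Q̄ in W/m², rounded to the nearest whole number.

cos H_s = −tan(-52.3°) · tan(21.7°) = 0.5149, so H_s = arccos(0.5149) = 59.01°. In radians, H_s = 1.0299.
H_s sin φ sin δ = 1.0299 × -0.7912 × 0.3697 = -0.3013.
cos φ cos δ sin H_s = 0.6115 × 0.9291 × 0.8572 = 0.4870.
Q̄ = (1367/π) × (-0.3013 + 0.4870) = 435.13 × 0.1857 = 80.80 W/m².

81 W/m²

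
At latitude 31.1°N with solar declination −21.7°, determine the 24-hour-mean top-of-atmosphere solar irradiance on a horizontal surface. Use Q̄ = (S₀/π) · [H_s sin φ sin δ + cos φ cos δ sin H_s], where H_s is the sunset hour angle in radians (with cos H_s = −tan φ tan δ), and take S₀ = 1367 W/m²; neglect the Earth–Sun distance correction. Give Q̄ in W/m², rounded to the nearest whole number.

226 W/m²

cos H_s = −tan(31.1°) · tan(-21.7°) = 0.2401, so H_s = arccos(0.2401) = 76.11°. In radians, H_s = 1.3284.
H_s sin φ sin δ = 1.3284 × 0.5165 × -0.3697 = -0.2537.
cos φ cos δ sin H_s = 0.8563 × 0.9291 × 0.9708 = 0.7724.
Q̄ = (1367/π) × (-0.2537 + 0.7724) = 435.13 × 0.5187 = 225.70 W/m².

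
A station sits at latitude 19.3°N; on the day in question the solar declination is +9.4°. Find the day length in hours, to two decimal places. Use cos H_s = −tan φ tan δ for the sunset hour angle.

cos H_s = −tan(19.3°) · tan(9.4°) = -0.0580, so H_s = arccos(-0.0580) = 93.33°.
Day length = 2 H_s / 15° h⁻¹ = 186.66° / 15 = 12.444 h.

12.44 hours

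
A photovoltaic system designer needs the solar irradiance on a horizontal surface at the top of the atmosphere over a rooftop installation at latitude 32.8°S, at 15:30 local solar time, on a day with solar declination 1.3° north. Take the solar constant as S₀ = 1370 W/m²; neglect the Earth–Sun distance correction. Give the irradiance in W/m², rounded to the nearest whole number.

Hour angle H = 15° × (15.5 − 12) = 52.50°.
cos θ_z = sin φ sin δ + cos φ cos δ cos H = (-0.5417)(0.0227) + (0.8406)(0.9997)(0.6088) = 0.4993.
Top-of-atmosphere irradiance = S₀ cos θ_z = 1370 × 0.4993 = 684.04 W/m².

684 W/m²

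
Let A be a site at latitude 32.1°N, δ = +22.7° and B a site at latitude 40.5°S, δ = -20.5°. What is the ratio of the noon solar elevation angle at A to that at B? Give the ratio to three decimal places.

1.151

A: 90° − |32.1 − (22.7)| = 80.60°.
B: 90° − |-40.5 − (-20.5)| = 70.00°.
Ratio A/B = 80.6000 / 70.0000 = 1.1514.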